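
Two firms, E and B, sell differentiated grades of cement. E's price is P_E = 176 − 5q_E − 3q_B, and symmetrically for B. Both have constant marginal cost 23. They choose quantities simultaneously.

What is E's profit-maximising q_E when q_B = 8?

12.9

Firm E's profit: π = q_E(176 − 5q_E − 3q_B) − 23q_E.
∂π/∂q_E = 153 − 10q_E − 3q_B = 0 ⇒ q_E = 15.3 − 0.3q_B.
At q_B = 8: q_E = 15.3 − 0.3·8 = 12.9.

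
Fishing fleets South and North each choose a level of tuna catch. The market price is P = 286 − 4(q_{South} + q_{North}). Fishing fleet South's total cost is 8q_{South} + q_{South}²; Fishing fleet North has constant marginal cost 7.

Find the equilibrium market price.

111.875

Fishing fleet South's profit: π = q_{South}(286 − 4(q_{South} + q_{North})) − 8q_{South} − q_{South}².
∂π/∂q_{South} = 278 − 10q_{South} − 4q_{North} = 0, so q_{South} = 27.8 − 0.4q_{North}.
For North: ∂π/∂q_{North} = 279 − 8q_{North} − 4q_{South} = 0 ⇒ q_{North} = 34.875 − 0.5q_{South}.
Solving the two reaction functions simultaneously: (1 − (−0.4)(−0.5))q_{South} = 27.8 − 0.4·34.875, so 0.8q_{South} = 13.85 and q_{South} = 17.3125.
Then q_{North} = 34.875 − 0.5·17.3125 = 839/32.
Equilibrium price: P = 286 − 4·(1393/32) = 111.875.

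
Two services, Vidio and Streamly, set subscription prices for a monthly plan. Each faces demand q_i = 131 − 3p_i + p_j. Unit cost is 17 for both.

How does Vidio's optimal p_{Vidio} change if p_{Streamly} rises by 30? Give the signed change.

Vidio's profit: π = (p_{Vidio} − 17)(131 − 3p_{Vidio} + p_{Streamly}).
∂π/∂p_{Vidio} = 182 − 6p_{Vidio} + p_{Streamly} = 0 ⇒ p_{Vidio} = 91/3 + (1/6)p_{Streamly}.
The reaction-function slope is 1/6, so a 30-unit rise in p_{Streamly} moves p_{Vidio} by 1/6 × 30 = 5. Vidio's best response rises — the actions are strategic complements.

5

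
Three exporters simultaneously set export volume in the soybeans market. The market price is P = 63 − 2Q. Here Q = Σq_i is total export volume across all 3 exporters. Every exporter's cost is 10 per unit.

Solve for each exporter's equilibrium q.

6.625

A representative exporter's profit is π_i = q_i(63 − 2Q) − 10q_i, with Q = q_i + Σ_{j≠i} q_j.
First-order condition: 53 − 4q_i − 2Σ_{j≠i} q_j = 0.
Imposing symmetry (q_j = q for all j) turns Σ_{j≠i} q_j into 2q, so 53 = 8q and q = 6.625.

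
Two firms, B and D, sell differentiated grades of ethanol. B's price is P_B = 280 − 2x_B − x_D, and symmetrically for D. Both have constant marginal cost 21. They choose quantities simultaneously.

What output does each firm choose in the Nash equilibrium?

Firm B's profit: π = x_B(280 − 2x_B − x_D) − 21x_B.
∂π/∂x_B = 259 − 4x_B − x_D = 0 ⇒ x_B = 64.75 − 0.25x_D.
The game is symmetric, so in equilibrium x_D = x_B: the reaction function gives 1.25x_B = 64.75, hence x_B = 51.8.

51.8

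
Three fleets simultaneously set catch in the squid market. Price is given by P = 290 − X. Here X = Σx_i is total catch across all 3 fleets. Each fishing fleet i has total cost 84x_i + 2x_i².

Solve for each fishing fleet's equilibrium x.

A representative fishing fleet's profit is π_i = x_i(290 − X) − 84x_i − 2x_i², with X = x_i + Σ_{j≠i} x_j.
First-order condition: 206 − 6x_i − Σ_{j≠i} x_j = 0.
Imposing symmetry (x_j = x for all j) turns Σ_{j≠i} x_j into 2x, so 206 = 8x and x = 25.75.

25.75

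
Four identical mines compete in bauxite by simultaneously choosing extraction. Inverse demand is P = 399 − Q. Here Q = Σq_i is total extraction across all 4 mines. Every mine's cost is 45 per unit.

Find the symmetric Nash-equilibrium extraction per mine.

70.8

A representative mine's profit is π_i = q_i(399 − Q) − 45q_i, with Q = q_i + Σ_{j≠i} q_j.
First-order condition: 354 − 2q_i − Σ_{j≠i} q_j = 0.
In a symmetric equilibrium every mine chooses the same q, so Σ_{j≠i} q_j = 3q. The condition becomes 354 − 5q = 0, giving q = 354/5 = 70.8.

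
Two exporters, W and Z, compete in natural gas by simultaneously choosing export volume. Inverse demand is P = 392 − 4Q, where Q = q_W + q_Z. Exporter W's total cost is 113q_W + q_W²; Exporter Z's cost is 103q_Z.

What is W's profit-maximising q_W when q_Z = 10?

23.9

Exporter W's profit: π = q_W(392 − 4(q_W + q_Z)) − 113q_W − q_W².
∂π/∂q_W = 279 − 10q_W − 4q_Z = 0, so q_W = 27.9 − 0.4q_Z.
At q_Z = 10: q_W = 27.9 − 0.4·10 = 23.9.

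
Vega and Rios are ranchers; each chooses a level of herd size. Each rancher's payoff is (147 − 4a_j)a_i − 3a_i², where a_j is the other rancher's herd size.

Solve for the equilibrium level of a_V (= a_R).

14.7

Vega's payoff is (147 − 4a_R)a_V − 3a_V².
∂π/∂a_V = 147 − 4a_R − 6a_V = 0, so a_V = 24.5 − (2/3)a_R.
Setting a_V = a_R in the reaction function: a_V = 24.5 − (2/3)a_V, so a_V = 24.5 / (5/3) = 14.7.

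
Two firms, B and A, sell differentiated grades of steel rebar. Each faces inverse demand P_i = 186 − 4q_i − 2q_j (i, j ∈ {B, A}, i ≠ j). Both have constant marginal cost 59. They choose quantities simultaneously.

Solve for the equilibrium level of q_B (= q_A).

12.7

Firm B's profit: π = q_B(186 − 4q_B − 2q_A) − 59q_B.
∂π/∂q_B = 127 − 8q_B − 2q_A = 0 ⇒ q_B = 15.875 − 0.25q_A.
The game is symmetric, so in equilibrium q_A = q_B: the reaction function gives 1.25q_B = 15.875, hence q_B = 12.7.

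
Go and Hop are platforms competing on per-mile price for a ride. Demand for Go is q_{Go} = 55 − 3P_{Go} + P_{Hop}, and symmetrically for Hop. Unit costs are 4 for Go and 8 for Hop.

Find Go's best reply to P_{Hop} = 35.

17

Go's profit: π = (P_{Go} − 4)(55 − 3P_{Go} + P_{Hop}).
∂π/∂P_{Go} = 67 − 6P_{Go} + P_{Hop} = 0 ⇒ P_{Go} = 67/6 + (1/6)P_{Hop}.
At P_{Hop} = 35: P_{Go} = 67/6 + (1/6)·35 = 17.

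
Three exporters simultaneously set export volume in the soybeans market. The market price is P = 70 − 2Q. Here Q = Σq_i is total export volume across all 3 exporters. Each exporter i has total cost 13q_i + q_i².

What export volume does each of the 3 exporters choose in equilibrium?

5.7

A representative exporter's profit is π_i = q_i(70 − 2Q) − 13q_i − q_i², with Q = q_i + Σ_{j≠i} q_j.
First-order condition: 57 − 6q_i − 2Σ_{j≠i} q_j = 0.
Imposing symmetry (q_j = q for all j) turns Σ_{j≠i} q_j into 2q, so 57 = 10q and q = 5.7.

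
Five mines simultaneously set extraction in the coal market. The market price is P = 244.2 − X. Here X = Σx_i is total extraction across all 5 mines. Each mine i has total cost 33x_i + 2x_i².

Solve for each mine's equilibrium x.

A representative mine's profit is π_i = x_i(244.2 − X) − 33x_i − 2x_i², with X = x_i + Σ_{j≠i} x_j.
First-order condition: 211.2 − 6x_i − Σ_{j≠i} x_j = 0.
Imposing symmetry (x_j = x for all j) turns Σ_{j≠i} x_j into 4x, so 211.2 = 10x and x = 21.12.

21.12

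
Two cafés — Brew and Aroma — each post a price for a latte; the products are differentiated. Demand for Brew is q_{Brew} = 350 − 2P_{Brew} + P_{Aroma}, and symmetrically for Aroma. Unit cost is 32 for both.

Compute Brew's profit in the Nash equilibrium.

Brew's profit: π = (P_{Brew} − 32)(350 − 2P_{Brew} + P_{Aroma}).
∂π/∂P_{Brew} = 414 − 4P_{Brew} + P_{Aroma} = 0 ⇒ P_{Brew} = 103.5 + 0.25P_{Aroma}.
The game is symmetric, so in equilibrium P_{Aroma} = P_{Brew}: the reaction function gives 0.75P_{Brew} = 103.5, hence P_{Brew} = 138.
q_{Brew} = 350 − 2·138 + 138 = 212.
Profit = (138 − 32)·212 = 22472.

22472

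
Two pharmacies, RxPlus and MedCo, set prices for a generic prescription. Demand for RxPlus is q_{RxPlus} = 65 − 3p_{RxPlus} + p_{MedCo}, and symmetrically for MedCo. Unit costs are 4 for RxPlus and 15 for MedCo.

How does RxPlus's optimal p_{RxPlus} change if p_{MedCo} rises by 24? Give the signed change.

4

RxPlus's profit: π = (p_{RxPlus} − 4)(65 − 3p_{RxPlus} + p_{MedCo}).
∂π/∂p_{RxPlus} = 77 − 6p_{RxPlus} + p_{MedCo} = 0 ⇒ p_{RxPlus} = 77/6 + (1/6)p_{MedCo}.
The reaction-function slope is 1/6, so a 24-unit rise in p_{MedCo} moves p_{RxPlus} by 1/6 × 24 = 4. RxPlus's best response rises — the actions are strategic complements.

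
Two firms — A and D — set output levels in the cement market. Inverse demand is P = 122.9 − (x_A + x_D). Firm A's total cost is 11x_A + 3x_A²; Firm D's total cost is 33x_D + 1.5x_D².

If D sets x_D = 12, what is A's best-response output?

Firm A's profit: π = x_A(122.9 − (x_A + x_D)) − 11x_A − 3x_A².
∂π/∂x_A = 111.9 − 8x_A − x_D = 0, so x_A = 13.9875 − 0.125x_D.
At x_D = 12: x_A = 13.9875 − 0.125·12 = 12.4875.

12.4875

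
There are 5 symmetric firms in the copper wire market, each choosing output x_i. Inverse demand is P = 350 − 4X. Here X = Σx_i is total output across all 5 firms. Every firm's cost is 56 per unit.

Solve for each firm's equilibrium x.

A representative firm's profit is π_i = x_i(350 − 4X) − 56x_i, with X = x_i + Σ_{j≠i} x_j.
First-order condition: 294 − 8x_i − 4Σ_{j≠i} x_j = 0.
In a symmetric equilibrium every firm chooses the same x, so Σ_{j≠i} x_j = 4x. The condition becomes 294 − 24x = 0, giving x = 294/24 = 12.25.

12.25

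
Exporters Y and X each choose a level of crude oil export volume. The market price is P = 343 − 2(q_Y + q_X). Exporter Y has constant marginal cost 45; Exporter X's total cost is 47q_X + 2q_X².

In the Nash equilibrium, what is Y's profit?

Exporter Y's profit: π = q_Y(343 − 2(q_Y + q_X)) − 45q_Y.
∂π/∂q_Y = 298 − 4q_Y − 2q_X = 0, so q_Y = 74.5 − 0.5q_X.
For X: ∂π/∂q_X = 296 − 8q_X − 2q_Y = 0 ⇒ q_X = 37 − 0.25q_Y.
Substituting the second reaction function into the first: q_Y = 74.5 − 0.5(37 − 0.25q_Y), which gives 0.875q_Y = 56 ⇒ q_Y = 64.
Then q_X = 37 − 0.25·64 = 21.
Price P = 343 − 2·85 = 173.
Y's profit: (173 − 45)·64 = 8192.

8192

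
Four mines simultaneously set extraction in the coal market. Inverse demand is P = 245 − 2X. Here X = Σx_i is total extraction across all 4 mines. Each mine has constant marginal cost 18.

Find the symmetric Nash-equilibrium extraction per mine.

22.7

A representative mine's profit is π_i = x_i(245 − 2X) − 18x_i, with X = x_i + Σ_{j≠i} x_j.
First-order condition: 227 − 4x_i − 2Σ_{j≠i} x_j = 0.
With identical mines, set every x_j = x: then 227 − 4x − 6x = 0, i.e. x = 227/10 = 22.7.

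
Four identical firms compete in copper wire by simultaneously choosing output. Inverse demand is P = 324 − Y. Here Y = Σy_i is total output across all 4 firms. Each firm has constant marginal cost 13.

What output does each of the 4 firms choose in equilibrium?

62.2

A representative firm's profit is π_i = y_i(324 − Y) − 13y_i, with Y = y_i + Σ_{j≠i} y_j.
First-order condition: 311 − 2y_i − Σ_{j≠i} y_j = 0.
In a symmetric equilibrium every firm chooses the same y, so Σ_{j≠i} y_j = 3y. The condition becomes 311 − 5y = 0, giving y = 311/5 = 62.2.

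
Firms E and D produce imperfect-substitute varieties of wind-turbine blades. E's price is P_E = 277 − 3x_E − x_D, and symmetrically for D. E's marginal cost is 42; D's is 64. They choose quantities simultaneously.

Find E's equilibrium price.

144.6

Firm E's profit: π = x_E(277 − 3x_E − x_D) − 42x_E.
∂π/∂x_E = 235 − 6x_E − x_D = 0 ⇒ x_E = 235/6 − (1/6)x_D.
Similarly x_D = 35.5 − (1/6)x_E.
Plugging x_D into E's best response: x_E = 235/6 − (1/6)(35.5 − (1/6)x_E) ⇒ (35/36)x_E = 33.25, so x_E = 34.2.
Then x_D = 35.5 − (1/6)·34.2 = 29.8.
P_E = 277 − 3·34.2 − 29.8 = 144.6.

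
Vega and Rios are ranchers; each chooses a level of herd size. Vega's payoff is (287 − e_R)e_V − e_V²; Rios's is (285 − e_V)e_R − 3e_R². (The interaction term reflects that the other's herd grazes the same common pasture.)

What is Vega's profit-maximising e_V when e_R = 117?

Expanding Vega's payoff: 287e_V − e_Re_V − e_V².
∂π/∂e_V = 287 − e_R − 2e_V = 0, so e_V = 143.5 − 0.5e_R.
At e_R = 117: e_V = 143.5 − 0.5·117 = 85.

85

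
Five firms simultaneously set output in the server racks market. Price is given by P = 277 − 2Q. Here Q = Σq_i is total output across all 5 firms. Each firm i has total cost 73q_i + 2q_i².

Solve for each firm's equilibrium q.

A representative firm's profit is π_i = q_i(277 − 2Q) − 73q_i − 2q_i², with Q = q_i + Σ_{j≠i} q_j.
First-order condition: 204 − 8q_i − 2Σ_{j≠i} q_j = 0.
With identical firms, set every q_j = q: then 204 − 8q − 8q = 0, i.e. q = 204/16 = 12.75.

12.75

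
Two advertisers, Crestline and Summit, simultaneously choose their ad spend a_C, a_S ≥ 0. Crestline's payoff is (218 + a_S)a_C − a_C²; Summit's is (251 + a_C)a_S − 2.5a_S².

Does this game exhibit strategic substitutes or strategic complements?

strategic complements

Expanding Crestline's payoff: 218a_C + a_Sa_C − a_C².
∂π/∂a_C = 218 + a_S − 2a_C = 0, so a_C = 109 + 0.5a_S.
The best-response slope da_C/da_S = 0.5 > 0: the reaction function is upward-sloping, so the choices are strategic complements.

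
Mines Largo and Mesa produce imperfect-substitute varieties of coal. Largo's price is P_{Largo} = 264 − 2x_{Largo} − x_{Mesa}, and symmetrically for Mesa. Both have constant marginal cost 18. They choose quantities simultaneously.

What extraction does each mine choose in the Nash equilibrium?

49.2

Mine Largo's profit: π = x_{Largo}(264 − 2x_{Largo} − x_{Mesa}) − 18x_{Largo}.
∂π/∂x_{Largo} = 246 − 4x_{Largo} − x_{Mesa} = 0 ⇒ x_{Largo} = 61.5 − 0.25x_{Mesa}.
The game is symmetric, so in equilibrium x_{Mesa} = x_{Largo}: the reaction function gives 1.25x_{Largo} = 61.5, hence x_{Largo} = 49.2.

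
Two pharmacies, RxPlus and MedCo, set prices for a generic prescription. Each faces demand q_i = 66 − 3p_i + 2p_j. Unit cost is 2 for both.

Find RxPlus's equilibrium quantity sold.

48

RxPlus's profit: π = (p_{RxPlus} − 2)(66 − 3p_{RxPlus} + 2p_{MedCo}).
∂π/∂p_{RxPlus} = 72 − 6p_{RxPlus} + 2p_{MedCo} = 0 ⇒ p_{RxPlus} = 12 + (1/3)p_{MedCo}.
The game is symmetric, so in equilibrium p_{MedCo} = p_{RxPlus}: the reaction function gives (2/3)p_{RxPlus} = 12, hence p_{RxPlus} = 18.
q_{RxPlus} = 66 − 3·18 + 2·18 = 48.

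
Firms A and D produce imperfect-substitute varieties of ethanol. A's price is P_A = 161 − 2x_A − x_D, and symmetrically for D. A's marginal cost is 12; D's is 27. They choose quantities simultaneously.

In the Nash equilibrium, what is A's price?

73.6

Firm A's profit: π = x_A(161 − 2x_A − x_D) − 12x_A.
∂π/∂x_A = 149 − 4x_A − x_D = 0 ⇒ x_A = 37.25 − 0.25x_D.
Similarly x_D = 33.5 − 0.25x_A.
Plugging x_D into A's best response: x_A = 37.25 − 0.25(33.5 − 0.25x_A) ⇒ 0.9375x_A = 28.875, so x_A = 30.8.
Then x_D = 33.5 − 0.25·30.8 = 25.8.
P_A = 161 − 2·30.8 − 25.8 = 73.6.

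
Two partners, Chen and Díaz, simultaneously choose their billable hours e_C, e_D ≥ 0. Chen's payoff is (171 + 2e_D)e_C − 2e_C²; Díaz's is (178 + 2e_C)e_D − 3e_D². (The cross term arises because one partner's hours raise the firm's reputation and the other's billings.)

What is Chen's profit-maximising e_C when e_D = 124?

104.75

Expanding Chen's payoff: 171e_C + 2e_De_C − 2e_C².
∂π/∂e_C = 171 + 2e_D − 4e_C = 0, so e_C = 42.75 + 0.5e_D.
At e_D = 124: e_C = 42.75 + 0.5·124 = 104.75.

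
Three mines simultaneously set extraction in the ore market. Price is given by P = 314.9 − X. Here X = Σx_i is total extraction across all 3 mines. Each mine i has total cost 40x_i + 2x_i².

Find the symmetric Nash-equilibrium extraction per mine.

A representative mine's profit is π_i = x_i(314.9 − X) − 40x_i − 2x_i², with X = x_i + Σ_{j≠i} x_j.
First-order condition: 274.9 − 6x_i − Σ_{j≠i} x_j = 0.
In a symmetric equilibrium every mine chooses the same x, so Σ_{j≠i} x_j = 2x. The condition becomes 274.9 − 8x = 0, giving x = 274.9/8 = 34.3625.

34.3625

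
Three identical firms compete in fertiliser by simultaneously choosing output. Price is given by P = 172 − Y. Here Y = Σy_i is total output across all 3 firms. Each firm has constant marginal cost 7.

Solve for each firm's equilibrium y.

41.25

A representative firm's profit is π_i = y_i(172 − Y) − 7y_i, with Y = y_i + Σ_{j≠i} y_j.
First-order condition: 165 − 2y_i − Σ_{j≠i} y_j = 0.
Imposing symmetry (y_j = y for all j) turns Σ_{j≠i} y_j into 2y, so 165 = 4y and y = 41.25.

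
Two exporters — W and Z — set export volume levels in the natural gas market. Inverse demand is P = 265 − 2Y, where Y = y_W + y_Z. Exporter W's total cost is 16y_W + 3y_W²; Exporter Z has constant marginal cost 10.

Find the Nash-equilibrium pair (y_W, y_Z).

Exporter W's profit: π = y_W(265 − 2(y_W + y_Z)) − 16y_W − 3y_W².
∂π/∂y_W = 249 − 10y_W − 2y_Z = 0, so y_W = 24.9 − 0.2y_Z.
For Z: ∂π/∂y_Z = 255 − 4y_Z − 2y_W = 0 ⇒ y_Z = 63.75 − 0.5y_W.
Solving the two reaction functions simultaneously: (1 − (−0.2)(−0.5))y_W = 24.9 − 0.2·63.75, so 0.9y_W = 12.15 and y_W = 13.5.
Then y_Z = 63.75 − 0.5·13.5 = 57.

13.5, 57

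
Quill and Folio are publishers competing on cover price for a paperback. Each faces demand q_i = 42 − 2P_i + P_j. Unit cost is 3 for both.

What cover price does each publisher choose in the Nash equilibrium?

Quill's profit: π = (P_{Quill} − 3)(42 − 2P_{Quill} + P_{Folio}).
∂π/∂P_{Quill} = 48 − 4P_{Quill} + P_{Folio} = 0 ⇒ P_{Quill} = 12 + 0.25P_{Folio}.
By symmetry P_{Folio} = P_{Quill}; substituting into the reaction function, 0.75P_{Quill} = 12 and P_{Quill} = 16.

16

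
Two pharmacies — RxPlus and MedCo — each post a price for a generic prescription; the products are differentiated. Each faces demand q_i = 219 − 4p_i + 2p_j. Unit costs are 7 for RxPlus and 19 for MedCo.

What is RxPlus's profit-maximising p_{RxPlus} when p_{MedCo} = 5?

RxPlus's profit: π = (p_{RxPlus} − 7)(219 − 4p_{RxPlus} + 2p_{MedCo}).
∂π/∂p_{RxPlus} = 247 − 8p_{RxPlus} + 2p_{MedCo} = 0 ⇒ p_{RxPlus} = 30.875 + 0.25p_{MedCo}.
At p_{MedCo} = 5: p_{RxPlus} = 30.875 + 0.25·5 = 32.125.

32.125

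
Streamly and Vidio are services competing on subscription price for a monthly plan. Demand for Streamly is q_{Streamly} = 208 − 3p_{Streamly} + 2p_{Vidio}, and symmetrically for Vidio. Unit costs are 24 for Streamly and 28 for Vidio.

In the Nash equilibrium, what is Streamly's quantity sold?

Streamly's profit: π = (p_{Streamly} − 24)(208 − 3p_{Streamly} + 2p_{Vidio}).
∂π/∂p_{Streamly} = 280 − 6p_{Streamly} + 2p_{Vidio} = 0 ⇒ p_{Streamly} = 140/3 + (1/3)p_{Vidio}.
Similarly p_{Vidio} = 146/3 + (1/3)p_{Streamly}.
Plugging p_{Vidio} into Streamly's best response: p_{Streamly} = 140/3 + (1/3)(146/3 + (1/3)p_{Streamly}) ⇒ (8/9)p_{Streamly} = 566/9, so p_{Streamly} = 70.75.
Then p_{Vidio} = 146/3 + (1/3)·70.75 = 72.25.
q_{Streamly} = 208 − 3·70.75 + 2·72.25 = 140.25.

140.25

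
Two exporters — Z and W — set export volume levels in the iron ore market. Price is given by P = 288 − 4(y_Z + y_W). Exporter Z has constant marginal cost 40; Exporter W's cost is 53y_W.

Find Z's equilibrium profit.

Exporter Z's profit: π = y_Z(288 − 4(y_Z + y_W)) − 40y_Z.
∂π/∂y_Z = 248 − 8y_Z − 4y_W = 0, so y_Z = 31 − 0.5y_W.
By the same steps for W: y_W = 29.375 − 0.5y_Z.
Solving the two reaction functions simultaneously: (1 − (−0.5)(−0.5))y_Z = 31 − 0.5·29.375, so 0.75y_Z = 16.3125 and y_Z = 21.75.
Then y_W = 29.375 − 0.5·21.75 = 18.5.
Price P = 288 − 4·40.25 = 127.
Z's profit: (127 − 40)·21.75 = 1892.25.

1892.25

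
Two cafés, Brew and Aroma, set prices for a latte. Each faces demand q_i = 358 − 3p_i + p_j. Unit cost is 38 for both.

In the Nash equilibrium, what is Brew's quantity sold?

169.2

Brew's profit: π = (p_{Brew} − 38)(358 − 3p_{Brew} + p_{Aroma}).
∂π/∂p_{Brew} = 472 − 6p_{Brew} + p_{Aroma} = 0 ⇒ p_{Brew} = 236/3 + (1/6)p_{Aroma}.
The game is symmetric, so in equilibrium p_{Aroma} = p_{Brew}: the reaction function gives (5/6)p_{Brew} = 236/3, hence p_{Brew} = 94.4.
q_{Brew} = 358 − 3·94.4 + 94.4 = 169.2.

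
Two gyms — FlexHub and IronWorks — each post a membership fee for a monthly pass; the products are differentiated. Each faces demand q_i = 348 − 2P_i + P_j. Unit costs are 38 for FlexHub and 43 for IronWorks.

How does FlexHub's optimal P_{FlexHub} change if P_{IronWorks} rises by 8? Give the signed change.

2

FlexHub's profit: π = (P_{FlexHub} − 38)(348 − 2P_{FlexHub} + P_{IronWorks}).
∂π/∂P_{FlexHub} = 424 − 4P_{FlexHub} + P_{IronWorks} = 0 ⇒ P_{FlexHub} = 106 + 0.25P_{IronWorks}.
The reaction-function slope is 0.25, so an 8-unit rise in P_{IronWorks} moves P_{FlexHub} by 0.25 × 8 = 2. FlexHub's best response rises — the actions are strategic complements.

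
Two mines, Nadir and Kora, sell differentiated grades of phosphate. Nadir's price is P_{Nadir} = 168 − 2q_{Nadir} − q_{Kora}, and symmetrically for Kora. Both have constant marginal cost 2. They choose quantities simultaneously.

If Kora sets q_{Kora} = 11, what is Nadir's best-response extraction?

38.75

Mine Nadir's profit: π = q_{Nadir}(168 − 2q_{Nadir} − q_{Kora}) − 2q_{Nadir}.
∂π/∂q_{Nadir} = 166 − 4q_{Nadir} − q_{Kora} = 0 ⇒ q_{Nadir} = 41.5 − 0.25q_{Kora}.
At q_{Kora} = 11: q_{Nadir} = 41.5 − 0.25·11 = 38.75.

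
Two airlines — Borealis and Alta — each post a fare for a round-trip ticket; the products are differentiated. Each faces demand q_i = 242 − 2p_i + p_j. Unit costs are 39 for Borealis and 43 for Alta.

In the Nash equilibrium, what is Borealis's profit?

9302.48

Borealis's profit: π = (p_{Borealis} − 39)(242 − 2p_{Borealis} + p_{Alta}).
∂π/∂p_{Borealis} = 320 − 4p_{Borealis} + p_{Alta} = 0 ⇒ p_{Borealis} = 80 + 0.25p_{Alta}.
Similarly p_{Alta} = 82 + 0.25p_{Borealis}.
Solving the two reaction functions simultaneously: (1 − (0.25)(0.25))p_{Borealis} = 80 + 0.25·82, so 0.9375p_{Borealis} = 100.5 and p_{Borealis} = 107.2.
Then p_{Alta} = 82 + 0.25·107.2 = 108.8.
q_{Borealis} = 242 − 2·107.2 + 108.8 = 136.4.
Profit = (107.2 − 39)·136.4 = 9302.48.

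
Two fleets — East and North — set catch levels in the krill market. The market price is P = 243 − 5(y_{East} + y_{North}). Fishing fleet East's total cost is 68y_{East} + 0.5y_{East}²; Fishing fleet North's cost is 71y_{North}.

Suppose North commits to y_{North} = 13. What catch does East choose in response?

10

Fishing fleet East's profit: π = y_{East}(243 − 5(y_{East} + y_{North})) − 68y_{East} − 0.5y_{East}².
∂π/∂y_{East} = 175 − 11y_{East} − 5y_{North} = 0, so y_{East} = 175/11 − (5/11)y_{North}.
At y_{North} = 13: y_{East} = 175/11 − (5/11)·13 = 10.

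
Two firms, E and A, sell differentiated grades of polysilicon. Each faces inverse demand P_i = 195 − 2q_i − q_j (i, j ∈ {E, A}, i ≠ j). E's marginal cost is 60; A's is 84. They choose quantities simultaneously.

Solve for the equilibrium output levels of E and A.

Firm E's profit: π = q_E(195 − 2q_E − q_A) − 60q_E.
∂π/∂q_E = 135 − 4q_E − q_A = 0 ⇒ q_E = 33.75 − 0.25q_A.
Similarly q_A = 27.75 − 0.25q_E.
Solving the two reaction functions simultaneously: (1 − (−0.25)(−0.25))q_E = 33.75 − 0.25·27.75, so 0.9375q_E = 26.8125 and q_E = 28.6.
Then q_A = 27.75 − 0.25·28.6 = 20.6.

28.6, 20.6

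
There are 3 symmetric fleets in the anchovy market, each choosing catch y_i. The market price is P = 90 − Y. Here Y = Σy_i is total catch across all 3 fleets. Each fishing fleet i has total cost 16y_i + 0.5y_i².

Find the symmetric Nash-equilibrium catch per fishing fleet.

A representative fishing fleet's profit is π_i = y_i(90 − Y) − 16y_i − 0.5y_i², with Y = y_i + Σ_{j≠i} y_j.
First-order condition: 74 − 3y_i − Σ_{j≠i} y_j = 0.
With identical fishing fleets, set every y_j = y: then 74 − 3y − 2y = 0, i.e. y = 74/5 = 14.8.

14.8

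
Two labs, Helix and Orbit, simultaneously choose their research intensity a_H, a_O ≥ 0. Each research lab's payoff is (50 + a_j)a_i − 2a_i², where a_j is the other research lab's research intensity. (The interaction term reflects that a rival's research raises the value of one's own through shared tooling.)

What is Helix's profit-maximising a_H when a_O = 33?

Helix's payoff is (50 + a_O)a_H − 2a_H².
∂π/∂a_H = 50 + a_O − 4a_H = 0, so a_H = 12.5 + 0.25a_O.
At a_O = 33: a_H = 12.5 + 0.25·33 = 20.75.

20.75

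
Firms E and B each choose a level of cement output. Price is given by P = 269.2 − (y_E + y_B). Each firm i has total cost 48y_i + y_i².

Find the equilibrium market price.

180.72

Firm E's profit: π = y_E(269.2 − (y_E + y_B)) − 48y_E − y_E².
∂π/∂y_E = 221.2 − 4y_E − y_B = 0, so y_E = 55.3 − 0.25y_B.
Setting y_E = y_B in the reaction function: y_E = 55.3 − 0.25y_E, so y_E = 55.3 / 1.25 = 44.24.
Equilibrium price: P = 269.2 − 88.48 = 180.72.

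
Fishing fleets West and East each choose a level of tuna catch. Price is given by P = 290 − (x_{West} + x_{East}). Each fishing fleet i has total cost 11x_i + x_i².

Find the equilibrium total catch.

Fishing fleet West's profit: π = x_{West}(290 − (x_{West} + x_{East})) − 11x_{West} − x_{West}².
∂π/∂x_{West} = 279 − 4x_{West} − x_{East} = 0, so x_{West} = 69.75 − 0.25x_{East}.
The game is symmetric, so in equilibrium x_{East} = x_{West}: the reaction function gives 1.25x_{West} = 69.75, hence x_{West} = 55.8.
Total catch: 55.8 + 55.8 = 111.6.

111.6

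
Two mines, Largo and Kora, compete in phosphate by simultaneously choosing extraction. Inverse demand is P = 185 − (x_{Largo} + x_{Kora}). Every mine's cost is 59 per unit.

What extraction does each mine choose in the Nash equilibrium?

42

Mine Largo's profit: π = x_{Largo}(185 − (x_{Largo} + x_{Kora})) − 59x_{Largo}.
∂π/∂x_{Largo} = 126 − 2x_{Largo} − x_{Kora} = 0, so x_{Largo} = 63 − 0.5x_{Kora}.
By symmetry x_{Kora} = x_{Largo}; substituting into the reaction function, 1.5x_{Largo} = 63 and x_{Largo} = 42.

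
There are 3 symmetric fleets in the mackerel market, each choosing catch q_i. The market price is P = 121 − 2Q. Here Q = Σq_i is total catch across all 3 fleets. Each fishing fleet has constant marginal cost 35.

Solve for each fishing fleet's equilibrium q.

10.75

A representative fishing fleet's profit is π_i = q_i(121 − 2Q) − 35q_i, with Q = q_i + Σ_{j≠i} q_j.
First-order condition: 86 − 4q_i − 2Σ_{j≠i} q_j = 0.
With identical fishing fleets, set every q_j = q: then 86 − 4q − 4q = 0, i.e. q = 86/8 = 10.75.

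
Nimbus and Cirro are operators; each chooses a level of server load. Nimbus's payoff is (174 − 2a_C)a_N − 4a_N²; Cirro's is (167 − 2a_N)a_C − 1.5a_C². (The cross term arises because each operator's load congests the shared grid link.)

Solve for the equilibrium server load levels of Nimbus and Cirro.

9.4, 49.4

Expanding Nimbus's payoff: 174a_N − 2a_Ca_N − 4a_N².
∂π/∂a_N = 174 − 2a_C − 8a_N = 0, so a_N = 21.75 − 0.25a_C.
Likewise for Cirro: a_C = 167/3 − (2/3)a_N.
Plugging a_C into Nimbus's best response: a_N = 21.75 − 0.25(167/3 − (2/3)a_N) ⇒ (5/6)a_N = 47/6, so a_N = 9.4.
Then a_C = 167/3 − (2/3)·9.4 = 49.4.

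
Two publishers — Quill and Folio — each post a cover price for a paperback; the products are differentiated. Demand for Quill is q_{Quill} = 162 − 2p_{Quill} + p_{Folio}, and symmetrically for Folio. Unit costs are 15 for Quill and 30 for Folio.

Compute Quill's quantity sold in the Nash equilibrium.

Quill's profit: π = (p_{Quill} − 15)(162 − 2p_{Quill} + p_{Folio}).
∂π/∂p_{Quill} = 192 − 4p_{Quill} + p_{Folio} = 0 ⇒ p_{Quill} = 48 + 0.25p_{Folio}.
Similarly p_{Folio} = 55.5 + 0.25p_{Quill}.
Substituting the second reaction function into the first: p_{Quill} = 48 + 0.25(55.5 + 0.25p_{Quill}), which gives 0.9375p_{Quill} = 61.875 ⇒ p_{Quill} = 66.
Then p_{Folio} = 55.5 + 0.25·66 = 72.
q_{Quill} = 162 − 2·66 + 72 = 102.

102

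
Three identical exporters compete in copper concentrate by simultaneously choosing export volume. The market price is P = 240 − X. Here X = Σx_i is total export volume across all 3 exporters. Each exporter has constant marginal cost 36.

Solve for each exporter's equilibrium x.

51

A representative exporter's profit is π_i = x_i(240 − X) − 36x_i, with X = x_i + Σ_{j≠i} x_j.
First-order condition: 204 − 2x_i − Σ_{j≠i} x_j = 0.
Imposing symmetry (x_j = x for all j) turns Σ_{j≠i} x_j into 2x, so 204 = 4x and x = 51.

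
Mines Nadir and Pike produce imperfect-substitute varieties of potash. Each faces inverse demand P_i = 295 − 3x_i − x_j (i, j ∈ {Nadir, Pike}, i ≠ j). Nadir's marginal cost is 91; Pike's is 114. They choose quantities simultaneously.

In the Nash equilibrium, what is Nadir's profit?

2664.12

Mine Nadir's profit: π = x_{Nadir}(295 − 3x_{Nadir} − x_{Pike}) − 91x_{Nadir}.
∂π/∂x_{Nadir} = 204 − 6x_{Nadir} − x_{Pike} = 0 ⇒ x_{Nadir} = 34 − (1/6)x_{Pike}.
Similarly x_{Pike} = 181/6 − (1/6)x_{Nadir}.
Plugging x_{Pike} into Nadir's best response: x_{Nadir} = 34 − (1/6)(181/6 − (1/6)x_{Nadir}) ⇒ (35/36)x_{Nadir} = 1043/36, so x_{Nadir} = 29.8.
Then x_{Pike} = 181/6 − (1/6)·29.8 = 25.2.
P_{Nadir} = 295 − 3·29.8 − 25.2 = 180.4.
Profit = (180.4 − 91)·29.8 = 2664.12.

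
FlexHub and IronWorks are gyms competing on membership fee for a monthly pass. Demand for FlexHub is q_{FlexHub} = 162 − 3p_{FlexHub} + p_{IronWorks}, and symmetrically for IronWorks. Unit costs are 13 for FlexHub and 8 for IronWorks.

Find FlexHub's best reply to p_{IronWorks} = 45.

FlexHub's profit: π = (p_{FlexHub} − 13)(162 − 3p_{FlexHub} + p_{IronWorks}).
∂π/∂p_{FlexHub} = 201 − 6p_{FlexHub} + p_{IronWorks} = 0 ⇒ p_{FlexHub} = 33.5 + (1/6)p_{IronWorks}.
At p_{IronWorks} = 45: p_{FlexHub} = 33.5 + (1/6)·45 = 41.

41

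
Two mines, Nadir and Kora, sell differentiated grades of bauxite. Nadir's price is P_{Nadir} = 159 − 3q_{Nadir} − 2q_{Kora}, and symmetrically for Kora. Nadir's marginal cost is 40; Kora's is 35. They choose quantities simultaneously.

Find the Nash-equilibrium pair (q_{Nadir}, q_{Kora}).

14.5625, 15.8125

Mine Nadir's profit: π = q_{Nadir}(159 − 3q_{Nadir} − 2q_{Kora}) − 40q_{Nadir}.
∂π/∂q_{Nadir} = 119 − 6q_{Nadir} − 2q_{Kora} = 0 ⇒ q_{Nadir} = 119/6 − (1/3)q_{Kora}.
Similarly q_{Kora} = 62/3 − (1/3)q_{Nadir}.
Substituting the second reaction function into the first: q_{Nadir} = 119/6 − (1/3)(62/3 − (1/3)q_{Nadir}), which gives (8/9)q_{Nadir} = 233/18 ⇒ q_{Nadir} = 14.5625.
Then q_{Kora} = 62/3 − (1/3)·14.5625 = 15.8125.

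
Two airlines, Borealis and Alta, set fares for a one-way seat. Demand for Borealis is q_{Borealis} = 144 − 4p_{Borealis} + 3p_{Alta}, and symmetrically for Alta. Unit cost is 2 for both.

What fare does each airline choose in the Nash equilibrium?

30.4

Borealis's profit: π = (p_{Borealis} − 2)(144 − 4p_{Borealis} + 3p_{Alta}).
∂π/∂p_{Borealis} = 152 − 8p_{Borealis} + 3p_{Alta} = 0 ⇒ p_{Borealis} = 19 + 0.375p_{Alta}.
The game is symmetric, so in equilibrium p_{Alta} = p_{Borealis}: the reaction function gives 0.625p_{Borealis} = 19, hence p_{Borealis} = 30.4.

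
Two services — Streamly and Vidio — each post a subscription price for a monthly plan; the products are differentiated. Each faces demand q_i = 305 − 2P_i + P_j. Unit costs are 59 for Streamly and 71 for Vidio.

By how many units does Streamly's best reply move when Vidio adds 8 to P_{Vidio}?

2

Streamly's profit: π = (P_{Streamly} − 59)(305 − 2P_{Streamly} + P_{Vidio}).
∂π/∂P_{Streamly} = 423 − 4P_{Streamly} + P_{Vidio} = 0 ⇒ P_{Streamly} = 105.75 + 0.25P_{Vidio}.
The reaction-function slope is 0.25, so an 8-unit rise in P_{Vidio} moves P_{Streamly} by 0.25 × 8 = 2. Streamly's best response rises — the actions are strategic complements.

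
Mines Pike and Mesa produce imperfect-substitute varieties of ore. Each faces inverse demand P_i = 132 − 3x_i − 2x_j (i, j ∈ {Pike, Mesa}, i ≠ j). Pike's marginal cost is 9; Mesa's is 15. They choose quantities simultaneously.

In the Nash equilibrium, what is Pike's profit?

744.1875

Mine Pike's profit: π = x_{Pike}(132 − 3x_{Pike} − 2x_{Mesa}) − 9x_{Pike}.
∂π/∂x_{Pike} = 123 − 6x_{Pike} − 2x_{Mesa} = 0 ⇒ x_{Pike} = 20.5 − (1/3)x_{Mesa}.
Similarly x_{Mesa} = 19.5 − (1/3)x_{Pike}.
Substituting the second reaction function into the first: x_{Pike} = 20.5 − (1/3)(19.5 − (1/3)x_{Pike}), which gives (8/9)x_{Pike} = 14 ⇒ x_{Pike} = 15.75.
Then x_{Mesa} = 19.5 − (1/3)·15.75 = 14.25.
P_{Pike} = 132 − 3·15.75 − 2·14.25 = 56.25.
Profit = (56.25 − 9)·15.75 = 744.1875.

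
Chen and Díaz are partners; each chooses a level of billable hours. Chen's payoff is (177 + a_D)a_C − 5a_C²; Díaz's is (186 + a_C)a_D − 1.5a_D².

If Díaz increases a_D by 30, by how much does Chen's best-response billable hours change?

3

Expanding Chen's payoff: 177a_C + a_Da_C − 5a_C².
∂π/∂a_C = 177 + a_D − 10a_C = 0, so a_C = 17.7 + 0.1a_D.
The reaction-function slope is 0.1, so a 30-unit rise in a_D moves a_C by 0.1 × 30 = 3. Chen's best response rises — the actions are strategic complements.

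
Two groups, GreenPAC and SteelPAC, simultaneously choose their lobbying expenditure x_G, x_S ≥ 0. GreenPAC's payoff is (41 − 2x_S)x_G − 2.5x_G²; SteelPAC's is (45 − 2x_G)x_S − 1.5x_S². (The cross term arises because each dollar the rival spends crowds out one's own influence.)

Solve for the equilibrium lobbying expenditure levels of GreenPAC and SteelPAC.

Expanding GreenPAC's payoff: 41x_G − 2x_Sx_G − 2.5x_G².
∂π/∂x_G = 41 − 2x_S − 5x_G = 0, so x_G = 8.2 − 0.4x_S.
Likewise for SteelPAC: x_S = 15 − (2/3)x_G.
Solving the two reaction functions simultaneously: (1 − (−0.4)(−2/3))x_G = 8.2 − 0.4·15, so (11/15)x_G = 2.2 and x_G = 3.
Then x_S = 15 − (2/3)·3 = 13.

3, 13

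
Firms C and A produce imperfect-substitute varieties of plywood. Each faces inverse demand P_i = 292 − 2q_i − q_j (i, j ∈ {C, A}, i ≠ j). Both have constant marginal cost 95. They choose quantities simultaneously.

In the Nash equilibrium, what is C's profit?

Firm C's profit: π = q_C(292 − 2q_C − q_A) − 95q_C.
∂π/∂q_C = 197 − 4q_C − q_A = 0 ⇒ q_C = 49.25 − 0.25q_A.
Setting q_C = q_A in the reaction function: q_C = 49.25 − 0.25q_C, so q_C = 49.25 / 1.25 = 39.4.
P_C = 292 − 2·39.4 − 39.4 = 173.8.
Profit = (173.8 − 95)·39.4 = 3104.72.

3104.72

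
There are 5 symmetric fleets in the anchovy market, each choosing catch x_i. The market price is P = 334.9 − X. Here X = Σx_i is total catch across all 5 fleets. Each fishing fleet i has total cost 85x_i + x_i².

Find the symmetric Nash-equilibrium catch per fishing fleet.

A representative fishing fleet's profit is π_i = x_i(334.9 − X) − 85x_i − x_i², with X = x_i + Σ_{j≠i} x_j.
First-order condition: 249.9 − 4x_i − Σ_{j≠i} x_j = 0.
Imposing symmetry (x_j = x for all j) turns Σ_{j≠i} x_j into 4x, so 249.9 = 8x and x = 31.2375.

31.2375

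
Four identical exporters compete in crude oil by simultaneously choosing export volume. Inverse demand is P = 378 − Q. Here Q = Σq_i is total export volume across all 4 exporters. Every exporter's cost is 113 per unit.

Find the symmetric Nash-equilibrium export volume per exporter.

53

A representative exporter's profit is π_i = q_i(378 − Q) − 113q_i, with Q = q_i + Σ_{j≠i} q_j.
First-order condition: 265 − 2q_i − Σ_{j≠i} q_j = 0.
Imposing symmetry (q_j = q for all j) turns Σ_{j≠i} q_j into 3q, so 265 = 5q and q = 53.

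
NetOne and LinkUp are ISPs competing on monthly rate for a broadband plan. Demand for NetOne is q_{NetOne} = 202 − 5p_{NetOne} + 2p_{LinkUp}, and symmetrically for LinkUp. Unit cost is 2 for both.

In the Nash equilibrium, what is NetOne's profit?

3001.25

NetOne's profit: π = (p_{NetOne} − 2)(202 − 5p_{NetOne} + 2p_{LinkUp}).
∂π/∂p_{NetOne} = 212 − 10p_{NetOne} + 2p_{LinkUp} = 0 ⇒ p_{NetOne} = 21.2 + 0.2p_{LinkUp}.
By symmetry p_{LinkUp} = p_{NetOne}; substituting into the reaction function, 0.8p_{NetOne} = 21.2 and p_{NetOne} = 26.5.
q_{NetOne} = 202 − 5·26.5 + 2·26.5 = 122.5.
Profit = (26.5 − 2)·122.5 = 3001.25.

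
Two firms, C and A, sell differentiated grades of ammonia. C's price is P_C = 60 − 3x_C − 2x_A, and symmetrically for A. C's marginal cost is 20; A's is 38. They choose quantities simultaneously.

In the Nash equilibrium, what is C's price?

38.375

Firm C's profit: π = x_C(60 − 3x_C − 2x_A) − 20x_C.
∂π/∂x_C = 40 − 6x_C − 2x_A = 0 ⇒ x_C = 20/3 − (1/3)x_A.
Similarly x_A = 11/3 − (1/3)x_C.
Plugging x_A into C's best response: x_C = 20/3 − (1/3)(11/3 − (1/3)x_C) ⇒ (8/9)x_C = 49/9, so x_C = 6.125.
Then x_A = 11/3 − (1/3)·6.125 = 1.625.
P_C = 60 − 3·6.125 − 2·1.625 = 38.375.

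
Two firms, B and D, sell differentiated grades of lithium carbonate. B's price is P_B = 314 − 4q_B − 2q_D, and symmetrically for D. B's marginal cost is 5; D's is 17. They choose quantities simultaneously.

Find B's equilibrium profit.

Firm B's profit: π = q_B(314 − 4q_B − 2q_D) − 5q_B.
∂π/∂q_B = 309 − 8q_B − 2q_D = 0 ⇒ q_B = 38.625 − 0.25q_D.
Similarly q_D = 37.125 − 0.25q_B.
Plugging q_D into B's best response: q_B = 38.625 − 0.25(37.125 − 0.25q_B) ⇒ 0.9375q_B = 939/32, so q_B = 31.3.
Then q_D = 37.125 − 0.25·31.3 = 29.3.
P_B = 314 − 4·31.3 − 2·29.3 = 130.2.
Profit = (130.2 − 5)·31.3 = 3918.76.

3918.76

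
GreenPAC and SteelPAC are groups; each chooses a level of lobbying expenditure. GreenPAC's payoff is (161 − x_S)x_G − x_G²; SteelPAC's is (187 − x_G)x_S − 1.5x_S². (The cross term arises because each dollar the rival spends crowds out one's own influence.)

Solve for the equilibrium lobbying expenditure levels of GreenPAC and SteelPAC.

59.2, 42.6

Expanding GreenPAC's payoff: 161x_G − x_Sx_G − x_G².
∂π/∂x_G = 161 − x_S − 2x_G = 0, so x_G = 80.5 − 0.5x_S.
Likewise for SteelPAC: x_S = 187/3 − (1/3)x_G.
Plugging x_S into GreenPAC's best response: x_G = 80.5 − 0.5(187/3 − (1/3)x_G) ⇒ (5/6)x_G = 148/3, so x_G = 59.2.
Then x_S = 187/3 − (1/3)·59.2 = 42.6.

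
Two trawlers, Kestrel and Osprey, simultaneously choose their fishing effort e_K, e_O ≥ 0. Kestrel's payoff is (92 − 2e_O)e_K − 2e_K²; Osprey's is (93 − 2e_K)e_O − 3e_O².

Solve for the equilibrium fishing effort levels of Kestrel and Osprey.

Expanding Kestrel's payoff: 92e_K − 2e_Oe_K − 2e_K².
∂π/∂e_K = 92 − 2e_O − 4e_K = 0, so e_K = 23 − 0.5e_O.
Likewise for Osprey: e_O = 15.5 − (1/3)e_K.
Plugging e_O into Kestrel's best response: e_K = 23 − 0.5(15.5 − (1/3)e_K) ⇒ (5/6)e_K = 15.25, so e_K = 18.3.
Then e_O = 15.5 − (1/3)·18.3 = 9.4.

18.3, 9.4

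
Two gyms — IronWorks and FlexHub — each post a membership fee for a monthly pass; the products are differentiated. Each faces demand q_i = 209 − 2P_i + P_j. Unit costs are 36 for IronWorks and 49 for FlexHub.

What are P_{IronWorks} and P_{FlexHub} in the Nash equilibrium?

IronWorks's profit: π = (P_{IronWorks} − 36)(209 − 2P_{IronWorks} + P_{FlexHub}).
∂π/∂P_{IronWorks} = 281 − 4P_{IronWorks} + P_{FlexHub} = 0 ⇒ P_{IronWorks} = 70.25 + 0.25P_{FlexHub}.
Similarly P_{FlexHub} = 76.75 + 0.25P_{IronWorks}.
Substituting the second reaction function into the first: P_{IronWorks} = 70.25 + 0.25(76.75 + 0.25P_{IronWorks}), which gives 0.9375P_{IronWorks} = 89.4375 ⇒ P_{IronWorks} = 95.4.
Then P_{FlexHub} = 76.75 + 0.25·95.4 = 100.6.

95.4, 100.6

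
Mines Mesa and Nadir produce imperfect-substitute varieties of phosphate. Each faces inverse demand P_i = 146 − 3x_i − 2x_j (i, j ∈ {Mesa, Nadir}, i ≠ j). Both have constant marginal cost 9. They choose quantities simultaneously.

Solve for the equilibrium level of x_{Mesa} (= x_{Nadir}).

17.125

Mine Mesa's profit: π = x_{Mesa}(146 − 3x_{Mesa} − 2x_{Nadir}) − 9x_{Mesa}.
∂π/∂x_{Mesa} = 137 − 6x_{Mesa} − 2x_{Nadir} = 0 ⇒ x_{Mesa} = 137/6 − (1/3)x_{Nadir}.
The game is symmetric, so in equilibrium x_{Nadir} = x_{Mesa}: the reaction function gives (4/3)x_{Mesa} = 137/6, hence x_{Mesa} = 17.125.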